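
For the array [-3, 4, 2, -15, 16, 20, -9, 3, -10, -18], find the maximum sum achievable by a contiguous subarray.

Using Kadane's algorithm on [-3, 4, 2, -15, 16, 20, -9, 3, -10, -18]:

Scanning through the array:
Position 1 (value 4): max_ending_here = 4, max_so_far = 4
Position 2 (value 2): max_ending_here = 6, max_so_far = 6
Position 3 (value -15): max_ending_here = -9, max_so_far = 6
Position 4 (value 16): max_ending_here = 16, max_so_far = 16
Position 5 (value 20): max_ending_here = 36, max_so_far = 36
Position 6 (value -9): max_ending_here = 27, max_so_far = 36
Position 7 (value 3): max_ending_here = 30, max_so_far = 36
Position 8 (value -10): max_ending_here = 20, max_so_far = 36
Position 9 (value -18): max_ending_here = 2, max_so_far = 36

Maximum subarray: [16, 20]
Maximum sum: 36

The maximum subarray is [16, 20] with sum 36. This subarray runs from index 4 to index 5.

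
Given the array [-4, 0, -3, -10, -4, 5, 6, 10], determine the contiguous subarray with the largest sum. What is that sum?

Using Kadane's algorithm on [-4, 0, -3, -10, -4, 5, 6, 10]:

Scanning through the array:
Position 1 (value 0): max_ending_here = 0, max_so_far = 0
Position 2 (value -3): max_ending_here = -3, max_so_far = 0
Position 3 (value -10): max_ending_here = -10, max_so_far = 0
Position 4 (value -4): max_ending_here = -4, max_so_far = 0
Position 5 (value 5): max_ending_here = 5, max_so_far = 5
Position 6 (value 6): max_ending_here = 11, max_so_far = 11
Position 7 (value 10): max_ending_here = 21, max_so_far = 21

Maximum subarray: [5, 6, 10]
Maximum sum: 21

The maximum subarray is [5, 6, 10] with sum 21. This subarray runs from index 5 to index 7.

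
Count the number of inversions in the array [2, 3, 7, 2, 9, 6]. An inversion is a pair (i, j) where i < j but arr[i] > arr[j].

Finding inversions in [2, 3, 7, 2, 9, 6]:

(1, 3): arr[1]=3 > arr[3]=2
(2, 3): arr[2]=7 > arr[3]=2
(2, 5): arr[2]=7 > arr[5]=6
(4, 5): arr[4]=9 > arr[5]=6

Total inversions: 4

The array has 4 inversion(s): (1,3), (2,3), (2,5), (4,5). Each pair (i,j) satisfies i < j and arr[i] > arr[j].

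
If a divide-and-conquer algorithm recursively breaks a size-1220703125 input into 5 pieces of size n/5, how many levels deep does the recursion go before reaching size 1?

For divide and conquer with division factor 5:

Problem sizes at each level:
Level 0: 1220703125
Level 1: 244140625
Level 2: 48828125
Level 3: 9765625
Level 4: 1953125
Level 5: 390625
Level 6: 78125
Level 7: 15625
Level 8: 3125
Level 9: 625
Level 10: 125
Level 11: 25
Level 12: 5
Level 13: 1

The root is level 0 and the size-1 base case is level 13 (the tree spans levels 0 through 13, i.e. 14 levels counting the root), so the depth is the number of divisions: log_5(1220703125) = 13

The recursion tree depth is log_5(1220703125) = 13. At each level, the problem size is divided by 5, so it takes 13 divisions to reduce to a base case of size 1. The algorithm makes 5 recursive calls at each level.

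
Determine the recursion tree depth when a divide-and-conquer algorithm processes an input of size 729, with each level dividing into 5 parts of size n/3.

For divide and conquer with division factor 3:

Problem sizes at each level:
Level 0: 729
Level 1: 243
Level 2: 81
Level 3: 27
Level 4: 9
Level 5: 3
Level 6: 1

The root is level 0 and the size-1 base case is level 6 (the tree spans levels 0 through 6, i.e. 7 levels counting the root), so the depth is the number of divisions: log_3(729) = 6

The recursion tree depth is log_3(729) = 6. At each level, the problem size is divided by 3, so it takes 6 divisions to reduce to a base case of size 1. The algorithm makes 5 recursive calls at each level.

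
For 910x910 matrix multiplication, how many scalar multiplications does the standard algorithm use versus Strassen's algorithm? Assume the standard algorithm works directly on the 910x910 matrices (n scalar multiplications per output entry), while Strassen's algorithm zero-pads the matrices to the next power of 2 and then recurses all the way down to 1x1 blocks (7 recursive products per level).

Matrix multiplication for 910x910 matrices:

Strassen's algorithm requires power-of-2 dimensions. Pad 910x910 to 1024x1024 (next power of 2).

Standard algorithm: 910^3 = 753571000 multiplications
Strassen's algorithm: 7^(log2(1024)) = 7^10 = 282475249 multiplications
Savings: 753571000 - 282475249 = 471095751 multiplications

Standard: 753571000 multiplications (910^3). Strassen: 282475249 multiplications (7^10, after padding to 1024x1024). Strassen reduces 8 recursive multiplications to 7 at each level.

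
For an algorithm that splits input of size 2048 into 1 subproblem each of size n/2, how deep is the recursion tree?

For divide and conquer with division factor 2:

Problem sizes at each level:
Level 0: 2048
Level 1: 1024
Level 2: 512
Level 3: 256
Level 4: 128
Level 5: 64
Level 6: 32
Level 7: 16
Level 8: 8
Level 9: 4
Level 10: 2
Level 11: 1

The root is level 0 and the size-1 base case is level 11 (the tree spans levels 0 through 11, i.e. 12 levels counting the root), so the depth is the number of divisions: log_2(2048) = 11

The recursion tree depth is log_2(2048) = 11. At each level, the problem size is divided by 2, so it takes 11 divisions to reduce to a base case of size 1. The algorithm makes 1 recursive call at each level.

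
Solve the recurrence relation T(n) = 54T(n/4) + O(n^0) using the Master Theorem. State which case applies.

Master Theorem for T(n) = 54T(n/4) + O(n^0):

a = 54, b = 4, c = 0
log_b(a) = log_4(54) = 2.8774

Case 1: c = 0 < log_4(54) = 2.8774
T(n) = O(n^(log_4 54))

For T(n) = 54T(n/4) + O(n^0): log_4(54) = 2.8774. This is Case 1 of the Master Theorem (c < log_b(a), work dominated by leaves), giving O(n^(log_4 54)).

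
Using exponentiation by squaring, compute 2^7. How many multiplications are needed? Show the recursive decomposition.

Computing 2^7 by squaring (build up from 2^1; each line after the first costs one multiplication):

2^1 = 2
2^2 = (2^1)^2 = 2^2 = 4
2^3 = 2 * 2^2 = 2 * 4 = 8
2^6 = (2^3)^2 = 8^2 = 64
2^7 = 2 * 2^6 = 2 * 64 = 128

Result: 128
Multiplications needed: 4 (4 lines after 2^1)

2^7 = 128. Using exponentiation by squaring, this requires 4 multiplications. The key idea: if the exponent is even, square the half-power; if odd, multiply by the base once.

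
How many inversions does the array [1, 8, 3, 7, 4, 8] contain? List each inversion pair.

Finding inversions in [1, 8, 3, 7, 4, 8]:

(1, 2): arr[1]=8 > arr[2]=3
(1, 3): arr[1]=8 > arr[3]=7
(1, 4): arr[1]=8 > arr[4]=4
(3, 4): arr[3]=7 > arr[4]=4

Total inversions: 4

The array has 4 inversion(s): (1,2), (1,3), (1,4), (3,4). Each pair (i,j) satisfies i < j and arr[i] > arr[j].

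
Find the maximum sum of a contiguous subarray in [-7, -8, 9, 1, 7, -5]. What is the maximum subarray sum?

Using Kadane's algorithm on [-7, -8, 9, 1, 7, -5]:

Scanning through the array:
Position 1 (value -8): max_ending_here = -8, max_so_far = -7
Position 2 (value 9): max_ending_here = 9, max_so_far = 9
Position 3 (value 1): max_ending_here = 10, max_so_far = 10
Position 4 (value 7): max_ending_here = 17, max_so_far = 17
Position 5 (value -5): max_ending_here = 12, max_so_far = 17

Maximum subarray: [9, 1, 7]
Maximum sum: 17

The maximum subarray is [9, 1, 7] with sum 17. This subarray runs from index 2 to index 4.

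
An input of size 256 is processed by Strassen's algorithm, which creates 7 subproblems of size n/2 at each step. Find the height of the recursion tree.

For divide and conquer with division factor 2:

Problem sizes at each level:
Level 0: 256
Level 1: 128
Level 2: 64
Level 3: 32
Level 4: 16
Level 5: 8
Level 6: 4
Level 7: 2
Level 8: 1

The root is level 0 and the size-1 base case is level 8 (the tree spans levels 0 through 8, i.e. 9 levels counting the root), so the depth is the number of divisions: log_2(256) = 8

The recursion tree depth is log_2(256) = 8. At each level, the problem size is divided by 2, so it takes 8 divisions to reduce to a base case of size 1. The algorithm makes 7 recursive calls at each level.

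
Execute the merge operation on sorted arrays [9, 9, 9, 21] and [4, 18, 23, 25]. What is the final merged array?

Merging process:

Compare 9 vs 4: take 4 from right. Merged: [4]
Compare 9 vs 18: take 9 from left. Merged: [4, 9]
Compare 9 vs 18: take 9 from left. Merged: [4, 9, 9]
Compare 9 vs 18: take 9 from left. Merged: [4, 9, 9, 9]
Compare 21 vs 18: take 18 from right. Merged: [4, 9, 9, 9, 18]
Compare 21 vs 23: take 21 from left. Merged: [4, 9, 9, 9, 18, 21]
Append remaining from right: [23, 25]. Merged: [4, 9, 9, 9, 18, 21, 23, 25]

Final merged array: [4, 9, 9, 9, 18, 21, 23, 25]
Total comparisons: 6

The merged array is [4, 9, 9, 9, 18, 21, 23, 25], requiring 6 comparisons. The merge step runs in O(n) time where n is the total number of elements.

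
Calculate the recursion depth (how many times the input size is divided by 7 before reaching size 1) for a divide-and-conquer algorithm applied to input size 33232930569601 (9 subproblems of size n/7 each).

For divide and conquer with division factor 7:

Problem sizes at each level:
Level 0: 33232930569601
Level 1: 4747561509943
Level 2: 678223072849
Level 3: 96889010407
Level 4: 13841287201
Level 5: 1977326743
Level 6: 282475249
Level 7: 40353607
Level 8: 5764801
Level 9: 823543
Level 10: 117649
Level 11: 16807
Level 12: 2401
Level 13: 343
Level 14: 49
Level 15: 7
Level 16: 1

The root is level 0 and the size-1 base case is level 16 (the tree spans levels 0 through 16, i.e. 17 levels counting the root), so the depth is the number of divisions: log_7(33232930569601) = 16

The recursion tree depth is log_7(33232930569601) = 16. At each level, the problem size is divided by 7, so it takes 16 divisions to reduce to a base case of size 1. The algorithm makes 9 recursive calls at each level.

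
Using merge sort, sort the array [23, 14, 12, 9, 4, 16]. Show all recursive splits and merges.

Merge sort trace:

Split: [23, 14, 12, 9, 4, 16] -> [23, 14, 12] and [9, 4, 16]
  Split: [23, 14, 12] -> [23] and [14, 12]
    Split: [14, 12] -> [14] and [12]
    Merge: [14] + [12] -> [12, 14]
  Merge: [23] + [12, 14] -> [12, 14, 23]
  Split: [9, 4, 16] -> [9] and [4, 16]
    Split: [4, 16] -> [4] and [16]
    Merge: [4] + [16] -> [4, 16]
  Merge: [9] + [4, 16] -> [4, 9, 16]
Merge: [12, 14, 23] + [4, 9, 16] -> [4, 9, 12, 14, 16, 23]

Final sorted array: [4, 9, 12, 14, 16, 23]

The merge sort proceeds by recursively splitting the array and merging sorted halves.
After all merges, the sorted array is [4, 9, 12, 14, 16, 23].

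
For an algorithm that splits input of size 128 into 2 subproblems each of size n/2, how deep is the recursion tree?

For divide and conquer with division factor 2:

Problem sizes at each level:
Level 0: 128
Level 1: 64
Level 2: 32
Level 3: 16
Level 4: 8
Level 5: 4
Level 6: 2
Level 7: 1

The root is level 0 and the size-1 base case is level 7 (the tree spans levels 0 through 7, i.e. 8 levels counting the root), so the depth is the number of divisions: log_2(128) = 7

The recursion tree depth is log_2(128) = 7. At each level, the problem size is divided by 2, so it takes 7 divisions to reduce to a base case of size 1. The algorithm makes 2 recursive calls at each level.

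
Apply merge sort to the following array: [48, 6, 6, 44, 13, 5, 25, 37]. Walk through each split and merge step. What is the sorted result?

Merge sort trace:

Split: [48, 6, 6, 44, 13, 5, 25, 37] -> [48, 6, 6, 44] and [13, 5, 25, 37]
  Split: [48, 6, 6, 44] -> [48, 6] and [6, 44]
    Split: [48, 6] -> [48] and [6]
    Merge: [48] + [6] -> [6, 48]
    Split: [6, 44] -> [6] and [44]
    Merge: [6] + [44] -> [6, 44]
  Merge: [6, 48] + [6, 44] -> [6, 6, 44, 48]
  Split: [13, 5, 25, 37] -> [13, 5] and [25, 37]
    Split: [13, 5] -> [13] and [5]
    Merge: [13] + [5] -> [5, 13]
    Split: [25, 37] -> [25] and [37]
    Merge: [25] + [37] -> [25, 37]
  Merge: [5, 13] + [25, 37] -> [5, 13, 25, 37]
Merge: [6, 6, 44, 48] + [5, 13, 25, 37] -> [5, 6, 6, 13, 25, 37, 44, 48]

Final sorted array: [5, 6, 6, 13, 25, 37, 44, 48]

The merge sort proceeds by recursively splitting the array and merging sorted halves.
After all merges, the sorted array is [5, 6, 6, 13, 25, 37, 44, 48].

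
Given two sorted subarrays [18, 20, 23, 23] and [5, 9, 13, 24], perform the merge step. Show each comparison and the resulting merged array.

Merging process:

Compare 18 vs 5: take 5 from right. Merged: [5]
Compare 18 vs 9: take 9 from right. Merged: [5, 9]
Compare 18 vs 13: take 13 from right. Merged: [5, 9, 13]
Compare 18 vs 24: take 18 from left. Merged: [5, 9, 13, 18]
Compare 20 vs 24: take 20 from left. Merged: [5, 9, 13, 18, 20]
Compare 23 vs 24: take 23 from left. Merged: [5, 9, 13, 18, 20, 23]
Compare 23 vs 24: take 23 from left. Merged: [5, 9, 13, 18, 20, 23, 23]
Append remaining from right: [24]. Merged: [5, 9, 13, 18, 20, 23, 23, 24]

Final merged array: [5, 9, 13, 18, 20, 23, 23, 24]
Total comparisons: 7

The merged array is [5, 9, 13, 18, 20, 23, 23, 24], requiring 7 comparisons. The merge step runs in O(n) time where n is the total number of elements.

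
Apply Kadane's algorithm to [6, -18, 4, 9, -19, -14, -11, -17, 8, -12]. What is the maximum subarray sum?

Using Kadane's algorithm on [6, -18, 4, 9, -19, -14, -11, -17, 8, -12]:

Scanning through the array:
Position 1 (value -18): max_ending_here = -12, max_so_far = 6
Position 2 (value 4): max_ending_here = 4, max_so_far = 6
Position 3 (value 9): max_ending_here = 13, max_so_far = 13
Position 4 (value -19): max_ending_here = -6, max_so_far = 13
Position 5 (value -14): max_ending_here = -14, max_so_far = 13
Position 6 (value -11): max_ending_here = -11, max_so_far = 13
Position 7 (value -17): max_ending_here = -17, max_so_far = 13
Position 8 (value 8): max_ending_here = 8, max_so_far = 13
Position 9 (value -12): max_ending_here = -4, max_so_far = 13

Maximum subarray: [4, 9]
Maximum sum: 13

The maximum subarray is [4, 9] with sum 13. This subarray runs from index 2 to index 3.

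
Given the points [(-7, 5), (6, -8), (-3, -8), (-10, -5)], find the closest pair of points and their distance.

Computing all pairwise distances among 4 points:

d((-7, 5), (6, -8)) = 18.3848
d((-7, 5), (-3, -8)) = 13.6015
d((-7, 5), (-10, -5)) = 10.4403
d((6, -8), (-3, -8)) = 9.0
d((6, -8), (-10, -5)) = 16.2788
d((-3, -8), (-10, -5)) = 7.6158 <-- minimum

Closest pair: (-3, -8) and (-10, -5) with distance 7.6158

The closest pair is (-3, -8) and (-10, -5) with Euclidean distance 7.6158. For 4 points, brute-force pairwise comparison is shown above. For large n, the divide-and-conquer algorithm (sort by x, recurse on halves, check the dividing strip) achieves O(n log n).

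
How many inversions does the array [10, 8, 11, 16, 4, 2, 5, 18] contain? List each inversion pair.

Finding inversions in [10, 8, 11, 16, 4, 2, 5, 18]:

(0, 1): arr[0]=10 > arr[1]=8
(0, 4): arr[0]=10 > arr[4]=4
(0, 5): arr[0]=10 > arr[5]=2
(0, 6): arr[0]=10 > arr[6]=5
(1, 4): arr[1]=8 > arr[4]=4
(1, 5): arr[1]=8 > arr[5]=2
(1, 6): arr[1]=8 > arr[6]=5
(2, 4): arr[2]=11 > arr[4]=4
(2, 5): arr[2]=11 > arr[5]=2
(2, 6): arr[2]=11 > arr[6]=5
(3, 4): arr[3]=16 > arr[4]=4
(3, 5): arr[3]=16 > arr[5]=2
(3, 6): arr[3]=16 > arr[6]=5
(4, 5): arr[4]=4 > arr[5]=2

Total inversions: 14

The array has 14 inversion(s): (0,1), (0,4), (0,5), (0,6), (1,4), (1,5), (1,6), (2,4), (2,5), (2,6), (3,4), (3,5), (3,6), (4,5). Each pair (i,j) satisfies i < j and arr[i] > arr[j].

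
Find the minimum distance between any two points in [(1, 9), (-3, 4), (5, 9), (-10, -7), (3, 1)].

Computing all pairwise distances among 5 points:

d((1, 9), (-3, 4)) = 6.4031
d((1, 9), (5, 9)) = 4.0 <-- minimum
d((1, 9), (-10, -7)) = 19.4165
d((1, 9), (3, 1)) = 8.2462
d((-3, 4), (5, 9)) = 9.434
d((-3, 4), (-10, -7)) = 13.0384
d((-3, 4), (3, 1)) = 6.7082
d((5, 9), (-10, -7)) = 21.9317
d((5, 9), (3, 1)) = 8.2462
d((-10, -7), (3, 1)) = 15.2643

Closest pair: (1, 9) and (5, 9) with distance 4.0

The closest pair is (1, 9) and (5, 9) with Euclidean distance 4.0. For 5 points, brute-force pairwise comparison is shown above. For large n, the divide-and-conquer algorithm (sort by x, recurse on halves, check the dividing strip) achieves O(n log n).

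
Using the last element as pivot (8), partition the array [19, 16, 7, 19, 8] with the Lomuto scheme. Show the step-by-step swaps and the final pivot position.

Lomuto partition with pivot = 8:

Initial array: [19, 16, 7, 19, 8]

arr[0]=19 > 8: no swap
arr[1]=16 > 8: no swap
arr[2]=7 <= 8: swap with position 0, array becomes [7, 16, 19, 19, 8]
arr[3]=19 > 8: no swap

Place pivot at position 1: [7, 8, 19, 19, 16]
Pivot position: 1

After partitioning with pivot 8, the array becomes [7, 8, 19, 19, 16]. The pivot is placed at index 1. All elements to the left of the pivot are <= 8, and all elements to the right are > 8.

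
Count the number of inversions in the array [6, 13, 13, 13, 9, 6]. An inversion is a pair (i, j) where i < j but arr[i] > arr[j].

Finding inversions in [6, 13, 13, 13, 9, 6]:

(1, 4): arr[1]=13 > arr[4]=9
(1, 5): arr[1]=13 > arr[5]=6
(2, 4): arr[2]=13 > arr[4]=9
(2, 5): arr[2]=13 > arr[5]=6
(3, 4): arr[3]=13 > arr[4]=9
(3, 5): arr[3]=13 > arr[5]=6
(4, 5): arr[4]=9 > arr[5]=6

Total inversions: 7

The array has 7 inversion(s): (1,4), (1,5), (2,4), (2,5), (3,4), (3,5), (4,5). Each pair (i,j) satisfies i < j and arr[i] > arr[j].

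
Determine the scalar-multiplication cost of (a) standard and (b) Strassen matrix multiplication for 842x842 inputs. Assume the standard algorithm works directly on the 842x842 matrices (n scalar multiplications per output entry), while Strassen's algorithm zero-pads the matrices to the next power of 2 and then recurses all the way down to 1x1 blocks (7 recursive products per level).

Matrix multiplication for 842x842 matrices:

Strassen's algorithm requires power-of-2 dimensions. Pad 842x842 to 1024x1024 (next power of 2).

Standard algorithm: 842^3 = 596947688 multiplications
Strassen's algorithm: 7^(log2(1024)) = 7^10 = 282475249 multiplications
Savings: 596947688 - 282475249 = 314472439 multiplications

Standard: 596947688 multiplications (842^3). Strassen: 282475249 multiplications (7^10, after padding to 1024x1024). Strassen reduces 8 recursive multiplications to 7 at each level.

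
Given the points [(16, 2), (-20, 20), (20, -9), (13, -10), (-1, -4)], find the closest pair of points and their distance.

Computing all pairwise distances among 5 points:

d((16, 2), (-20, 20)) = 40.2492
d((16, 2), (20, -9)) = 11.7047
d((16, 2), (13, -10)) = 12.3693
d((16, 2), (-1, -4)) = 18.0278
d((-20, 20), (20, -9)) = 49.4065
d((-20, 20), (13, -10)) = 44.5982
d((-20, 20), (-1, -4)) = 30.6105
d((20, -9), (13, -10)) = 7.0711 <-- minimum
d((20, -9), (-1, -4)) = 21.587
d((13, -10), (-1, -4)) = 15.2315

Closest pair: (20, -9) and (13, -10) with distance 7.0711

The closest pair is (20, -9) and (13, -10) with Euclidean distance 7.0711. For 5 points, brute-force pairwise comparison is shown above. For large n, the divide-and-conquer algorithm (sort by x, recurse on halves, check the dividing strip) achieves O(n log n).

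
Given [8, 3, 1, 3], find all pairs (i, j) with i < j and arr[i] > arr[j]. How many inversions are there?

Finding inversions in [8, 3, 1, 3]:

(0, 1): arr[0]=8 > arr[1]=3
(0, 2): arr[0]=8 > arr[2]=1
(0, 3): arr[0]=8 > arr[3]=3
(1, 2): arr[1]=3 > arr[2]=1

Total inversions: 4

The array has 4 inversion(s): (0,1), (0,2), (0,3), (1,2). Each pair (i,j) satisfies i < j and arr[i] > arr[j].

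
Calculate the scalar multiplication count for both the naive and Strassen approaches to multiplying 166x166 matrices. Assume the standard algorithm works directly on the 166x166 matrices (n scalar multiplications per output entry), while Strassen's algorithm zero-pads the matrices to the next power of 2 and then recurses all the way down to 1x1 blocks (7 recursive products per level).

Matrix multiplication for 166x166 matrices:

Strassen's algorithm requires power-of-2 dimensions. Pad 166x166 to 256x256 (next power of 2).

Standard algorithm: 166^3 = 4574296 multiplications
Strassen's algorithm: 7^(log2(256)) = 7^8 = 5764801 multiplications
Difference: 4574296 - 5764801 = -1190505 (Strassen uses MORE here due to padding overhead — for small or just-over-power-of-2 n, padding can outweigh the per-level savings)

Standard: 4574296 multiplications (166^3). Strassen: 5764801 multiplications (7^8, after padding to 256x256). Strassen reduces 8 recursive multiplications to 7 at each level.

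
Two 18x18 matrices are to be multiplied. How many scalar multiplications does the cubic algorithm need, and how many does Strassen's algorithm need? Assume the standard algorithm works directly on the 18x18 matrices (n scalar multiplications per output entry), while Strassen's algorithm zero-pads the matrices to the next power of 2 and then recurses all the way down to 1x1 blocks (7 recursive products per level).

Matrix multiplication for 18x18 matrices:

Strassen's algorithm requires power-of-2 dimensions. Pad 18x18 to 32x32 (next power of 2).

Standard algorithm: 18^3 = 5832 multiplications
Strassen's algorithm: 7^(log2(32)) = 7^5 = 16807 multiplications
Difference: 5832 - 16807 = -10975 (Strassen uses MORE here due to padding overhead — for small or just-over-power-of-2 n, padding can outweigh the per-level savings)

Standard: 5832 multiplications (18^3). Strassen: 16807 multiplications (7^5, after padding to 32x32). Strassen reduces 8 recursive multiplications to 7 at each level.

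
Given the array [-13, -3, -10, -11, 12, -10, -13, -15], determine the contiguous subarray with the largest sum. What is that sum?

Using Kadane's algorithm on [-13, -3, -10, -11, 12, -10, -13, -15]:

Scanning through the array:
Position 1 (value -3): max_ending_here = -3, max_so_far = -3
Position 2 (value -10): max_ending_here = -10, max_so_far = -3
Position 3 (value -11): max_ending_here = -11, max_so_far = -3
Position 4 (value 12): max_ending_here = 12, max_so_far = 12
Position 5 (value -10): max_ending_here = 2, max_so_far = 12
Position 6 (value -13): max_ending_here = -11, max_so_far = 12
Position 7 (value -15): max_ending_here = -15, max_so_far = 12

Maximum subarray: [12]
Maximum sum: 12

The maximum subarray is [12] with sum 12. This subarray runs from index 4 to index 4.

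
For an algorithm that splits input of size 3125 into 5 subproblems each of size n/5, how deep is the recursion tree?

For divide and conquer with division factor 5:

Problem sizes at each level:
Level 0: 3125
Level 1: 625
Level 2: 125
Level 3: 25
Level 4: 5
Level 5: 1

The root is level 0 and the size-1 base case is level 5 (the tree spans levels 0 through 5, i.e. 6 levels counting the root), so the depth is the number of divisions: log_5(3125) = 5

The recursion tree depth is log_5(3125) = 5. At each level, the problem size is divided by 5, so it takes 5 divisions to reduce to a base case of size 1. The algorithm makes 5 recursive calls at each level.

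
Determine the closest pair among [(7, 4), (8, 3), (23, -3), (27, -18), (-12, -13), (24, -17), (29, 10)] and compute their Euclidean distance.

Computing all pairwise distances among 7 points:

d((7, 4), (8, 3)) = 1.4142 <-- minimum
d((7, 4), (23, -3)) = 17.4642
d((7, 4), (27, -18)) = 29.7321
d((7, 4), (-12, -13)) = 25.4951
d((7, 4), (24, -17)) = 27.0185
d((7, 4), (29, 10)) = 22.8035
d((8, 3), (23, -3)) = 16.1555
d((8, 3), (27, -18)) = 28.3196
d((8, 3), (-12, -13)) = 25.6125
d((8, 3), (24, -17)) = 25.6125
d((8, 3), (29, 10)) = 22.1359
d((23, -3), (27, -18)) = 15.5242
d((23, -3), (-12, -13)) = 36.4005
d((23, -3), (24, -17)) = 14.0357
d((23, -3), (29, 10)) = 14.3178
d((27, -18), (-12, -13)) = 39.3192
d((27, -18), (24, -17)) = 3.1623
d((27, -18), (29, 10)) = 28.0713
d((-12, -13), (24, -17)) = 36.2215
d((-12, -13), (29, 10)) = 47.0106
d((24, -17), (29, 10)) = 27.4591

Closest pair: (7, 4) and (8, 3) with distance 1.4142

The closest pair is (7, 4) and (8, 3) with Euclidean distance 1.4142. For 7 points, brute-force pairwise comparison is shown above. For large n, the divide-and-conquer algorithm (sort by x, recurse on halves, check the dividing strip) achieves O(n log n).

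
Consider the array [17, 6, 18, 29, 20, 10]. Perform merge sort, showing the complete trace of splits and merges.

Merge sort trace:

Split: [17, 6, 18, 29, 20, 10] -> [17, 6, 18] and [29, 20, 10]
  Split: [17, 6, 18] -> [17] and [6, 18]
    Split: [6, 18] -> [6] and [18]
    Merge: [6] + [18] -> [6, 18]
  Merge: [17] + [6, 18] -> [6, 17, 18]
  Split: [29, 20, 10] -> [29] and [20, 10]
    Split: [20, 10] -> [20] and [10]
    Merge: [20] + [10] -> [10, 20]
  Merge: [29] + [10, 20] -> [10, 20, 29]
Merge: [6, 17, 18] + [10, 20, 29] -> [6, 10, 17, 18, 20, 29]

Final sorted array: [6, 10, 17, 18, 20, 29]

The merge sort proceeds by recursively splitting the array and merging sorted halves.
After all merges, the sorted array is [6, 10, 17, 18, 20, 29].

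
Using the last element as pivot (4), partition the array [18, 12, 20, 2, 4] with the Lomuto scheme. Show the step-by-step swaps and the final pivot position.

Lomuto partition with pivot = 4:

Initial array: [18, 12, 20, 2, 4]

arr[0]=18 > 4: no swap
arr[1]=12 > 4: no swap
arr[2]=20 > 4: no swap
arr[3]=2 <= 4: swap with position 0, array becomes [2, 12, 20, 18, 4]

Place pivot at position 1: [2, 4, 20, 18, 12]
Pivot position: 1

After partitioning with pivot 4, the array becomes [2, 4, 20, 18, 12]. The pivot is placed at index 1. All elements to the left of the pivot are <= 4, and all elements to the right are > 4.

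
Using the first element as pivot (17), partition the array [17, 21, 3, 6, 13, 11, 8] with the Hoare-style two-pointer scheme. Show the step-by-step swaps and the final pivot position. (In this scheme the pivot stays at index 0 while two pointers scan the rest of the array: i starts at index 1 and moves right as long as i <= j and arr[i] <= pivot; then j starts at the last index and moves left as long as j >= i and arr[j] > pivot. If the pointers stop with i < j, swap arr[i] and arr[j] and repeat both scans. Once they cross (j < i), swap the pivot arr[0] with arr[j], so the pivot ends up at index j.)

Hoare-style two-pointer partition with pivot = 17:

Initial array: [17, 21, 3, 6, 13, 11, 8]

Pointers start at i = 1, j = 6.
i stops at index 1 (arr[1]=21 > 17), j stops at index 6 (arr[6]=8 <= 17): swap arr[1] and arr[6], array becomes [17, 8, 3, 6, 13, 11, 21]
i ends at 6, j ends at 5: the pointers have crossed (j < i), so scanning stops.

Swap pivot arr[0] with arr[5] to place pivot at position 5: [11, 8, 3, 6, 13, 17, 21]
Pivot position: 5

After partitioning with pivot 17, the array becomes [11, 8, 3, 6, 13, 17, 21]. The pivot is placed at index 5. All elements to the left of the pivot are <= 17, and all elements to the right are > 17.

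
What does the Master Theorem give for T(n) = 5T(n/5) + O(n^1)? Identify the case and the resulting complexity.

Master Theorem for T(n) = 5T(n/5) + O(n^1):

a = 5, b = 5, c = 1
log_b(a) = log_5(5) = 1.0000

Case 2: c = 1 = log_5(5) = 1.0000
T(n) = O(n^1 log n) = O(n log n)

For T(n) = 5T(n/5) + O(n^1): log_5(5) = 1.0000. This is Case 2 of the Master Theorem (c = log_b(a), equal work at all levels), giving O(n log n).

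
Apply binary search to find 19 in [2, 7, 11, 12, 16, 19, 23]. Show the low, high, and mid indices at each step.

Binary search for 19 in [2, 7, 11, 12, 16, 19, 23]:

lo=0, hi=6, mid=3, arr[mid]=12 -> 12 < 19, search right half
lo=4, hi=6, mid=5, arr[mid]=19 -> Found target at index 5!

Binary search finds 19 at index 5 after 2 comparisons. The search repeatedly halves the search space by comparing with the middle element.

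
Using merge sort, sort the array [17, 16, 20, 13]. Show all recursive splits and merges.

Merge sort trace:

Split: [17, 16, 20, 13] -> [17, 16] and [20, 13]
  Split: [17, 16] -> [17] and [16]
  Merge: [17] + [16] -> [16, 17]
  Split: [20, 13] -> [20] and [13]
  Merge: [20] + [13] -> [13, 20]
Merge: [16, 17] + [13, 20] -> [13, 16, 17, 20]

Final sorted array: [13, 16, 17, 20]

The merge sort proceeds by recursively splitting the array and merging sorted halves.
After all merges, the sorted array is [13, 16, 17, 20].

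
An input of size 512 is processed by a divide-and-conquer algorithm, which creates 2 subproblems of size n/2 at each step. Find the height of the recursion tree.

For divide and conquer with division factor 2:

Problem sizes at each level:
Level 0: 512
Level 1: 256
Level 2: 128
Level 3: 64
Level 4: 32
Level 5: 16
Level 6: 8
Level 7: 4
Level 8: 2
Level 9: 1

The root is level 0 and the size-1 base case is level 9 (the tree spans levels 0 through 9, i.e. 10 levels counting the root), so the depth is the number of divisions: log_2(512) = 9

The recursion tree depth is log_2(512) = 9. At each level, the problem size is divided by 2, so it takes 9 divisions to reduce to a base case of size 1. The algorithm makes 2 recursive calls at each level.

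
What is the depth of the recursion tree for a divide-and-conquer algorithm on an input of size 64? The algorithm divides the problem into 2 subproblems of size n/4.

For divide and conquer with division factor 4:

Problem sizes at each level:
Level 0: 64
Level 1: 16
Level 2: 4
Level 3: 1

The root is level 0 and the size-1 base case is level 3 (the tree spans levels 0 through 3, i.e. 4 levels counting the root), so the depth is the number of divisions: log_4(64) = 3

The recursion tree depth is log_4(64) = 3. At each level, the problem size is divided by 4, so it takes 3 divisions to reduce to a base case of size 1. The algorithm makes 2 recursive calls at each level.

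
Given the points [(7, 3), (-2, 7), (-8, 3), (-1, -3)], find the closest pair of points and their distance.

Computing all pairwise distances among 4 points:

d((7, 3), (-2, 7)) = 9.8489
d((7, 3), (-8, 3)) = 15.0
d((7, 3), (-1, -3)) = 10.0
d((-2, 7), (-8, 3)) = 7.2111 <-- minimum
d((-2, 7), (-1, -3)) = 10.0499
d((-8, 3), (-1, -3)) = 9.2195

Closest pair: (-2, 7) and (-8, 3) with distance 7.2111

The closest pair is (-2, 7) and (-8, 3) with Euclidean distance 7.2111. For 4 points, brute-force pairwise comparison is shown above. For large n, the divide-and-conquer algorithm (sort by x, recurse on halves, check the dividing strip) achieves O(n log n).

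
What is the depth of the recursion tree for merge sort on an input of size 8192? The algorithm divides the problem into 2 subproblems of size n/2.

For divide and conquer with division factor 2:

Problem sizes at each level:
Level 0: 8192
Level 1: 4096
Level 2: 2048
Level 3: 1024
Level 4: 512
Level 5: 256
Level 6: 128
Level 7: 64
Level 8: 32
Level 9: 16
Level 10: 8
Level 11: 4
Level 12: 2
Level 13: 1

The root is level 0 and the size-1 base case is level 13 (the tree spans levels 0 through 13, i.e. 14 levels counting the root), so the depth is the number of divisions: log_2(8192) = 13

The recursion tree depth is log_2(8192) = 13. At each level, the problem size is divided by 2, so it takes 13 divisions to reduce to a base case of size 1. The algorithm makes 2 recursive calls at each level.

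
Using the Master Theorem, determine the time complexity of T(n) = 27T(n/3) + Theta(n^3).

Master Theorem for T(n) = 27T(n/3) + O(n^3):

a = 27, b = 3, c = 3
log_b(a) = log_3(27) = 3.0000

Case 2: c = 3 = log_3(27) = 3.0000
T(n) = O(n^3 log n) = O(n^3 log n)

For T(n) = 27T(n/3) + O(n^3): log_3(27) = 3.0000. This is Case 2 of the Master Theorem (c = log_b(a), equal work at all levels), giving O(n^3 log n).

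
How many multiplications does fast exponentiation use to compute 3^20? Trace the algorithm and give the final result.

Computing 3^20 by squaring (build up from 3^1; each line after the first costs one multiplication):

3^1 = 3
3^2 = (3^1)^2 = 3^2 = 9
3^4 = (3^2)^2 = 9^2 = 81
3^5 = 3 * 3^4 = 3 * 81 = 243
3^10 = (3^5)^2 = 243^2 = 59049
3^20 = (3^10)^2 = 59049^2 = 3486784401

Result: 3486784401
Multiplications needed: 5 (5 lines after 3^1)

3^20 = 3486784401. Using exponentiation by squaring, this requires 5 multiplications. The key idea: if the exponent is even, square the half-power; if odd, multiply by the base once.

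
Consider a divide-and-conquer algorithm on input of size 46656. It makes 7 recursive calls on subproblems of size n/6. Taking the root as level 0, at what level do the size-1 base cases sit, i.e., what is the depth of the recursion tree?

For divide and conquer with division factor 6:

Problem sizes at each level:
Level 0: 46656
Level 1: 7776
Level 2: 1296
Level 3: 216
Level 4: 36
Level 5: 6
Level 6: 1

The root is level 0 and the size-1 base case is level 6 (the tree spans levels 0 through 6, i.e. 7 levels counting the root), so the depth is the number of divisions: log_6(46656) = 6

The recursion tree depth is log_6(46656) = 6. At each level, the problem size is divided by 6, so it takes 6 divisions to reduce to a base case of size 1. The algorithm makes 7 recursive calls at each level.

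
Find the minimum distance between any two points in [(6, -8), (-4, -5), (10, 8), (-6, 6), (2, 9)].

Computing all pairwise distances among 5 points:

d((6, -8), (-4, -5)) = 10.4403
d((6, -8), (10, 8)) = 16.4924
d((6, -8), (-6, 6)) = 18.4391
d((6, -8), (2, 9)) = 17.4642
d((-4, -5), (10, 8)) = 19.105
d((-4, -5), (-6, 6)) = 11.1803
d((-4, -5), (2, 9)) = 15.2315
d((10, 8), (-6, 6)) = 16.1245
d((10, 8), (2, 9)) = 8.0623 <-- minimum
d((-6, 6), (2, 9)) = 8.544

Closest pair: (10, 8) and (2, 9) with distance 8.0623

The closest pair is (10, 8) and (2, 9) with Euclidean distance 8.0623. For 5 points, brute-force pairwise comparison is shown above. For large n, the divide-and-conquer algorithm (sort by x, recurse on halves, check the dividing strip) achieves O(n log n).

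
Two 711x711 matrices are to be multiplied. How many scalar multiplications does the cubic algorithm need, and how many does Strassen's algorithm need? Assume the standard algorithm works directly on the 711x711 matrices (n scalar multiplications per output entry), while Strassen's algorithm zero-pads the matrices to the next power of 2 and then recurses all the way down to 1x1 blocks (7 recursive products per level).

Matrix multiplication for 711x711 matrices:

Strassen's algorithm requires power-of-2 dimensions. Pad 711x711 to 1024x1024 (next power of 2).

Standard algorithm: 711^3 = 359425431 multiplications
Strassen's algorithm: 7^(log2(1024)) = 7^10 = 282475249 multiplications
Savings: 359425431 - 282475249 = 76950182 multiplications

Standard: 359425431 multiplications (711^3). Strassen: 282475249 multiplications (7^10, after padding to 1024x1024). Strassen reduces 8 recursive multiplications to 7 at each level.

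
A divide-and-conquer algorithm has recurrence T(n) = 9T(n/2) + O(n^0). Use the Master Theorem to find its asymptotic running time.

Master Theorem for T(n) = 9T(n/2) + O(n^0):

a = 9, b = 2, c = 0
log_b(a) = log_2(9) = 3.1699

Case 1: c = 0 < log_2(9) = 3.1699
T(n) = O(n^(log_2 9))

For T(n) = 9T(n/2) + O(n^0): log_2(9) = 3.1699. This is Case 1 of the Master Theorem (c < log_b(a), work dominated by leaves), giving O(n^(log_2 9)).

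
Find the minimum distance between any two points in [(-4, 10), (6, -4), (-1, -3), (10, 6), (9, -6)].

Computing all pairwise distances among 5 points:

d((-4, 10), (6, -4)) = 17.2047
d((-4, 10), (-1, -3)) = 13.3417
d((-4, 10), (10, 6)) = 14.5602
d((-4, 10), (9, -6)) = 20.6155
d((6, -4), (-1, -3)) = 7.0711
d((6, -4), (10, 6)) = 10.7703
d((6, -4), (9, -6)) = 3.6056 <-- minimum
d((-1, -3), (10, 6)) = 14.2127
d((-1, -3), (9, -6)) = 10.4403
d((10, 6), (9, -6)) = 12.0416

Closest pair: (6, -4) and (9, -6) with distance 3.6056

The closest pair is (6, -4) and (9, -6) with Euclidean distance 3.6056. For 5 points, brute-force pairwise comparison is shown above. For large n, the divide-and-conquer algorithm (sort by x, recurse on halves, check the dividing strip) achieves O(n log n).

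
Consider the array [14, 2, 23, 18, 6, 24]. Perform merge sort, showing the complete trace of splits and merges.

Merge sort trace:

Split: [14, 2, 23, 18, 6, 24] -> [14, 2, 23] and [18, 6, 24]
  Split: [14, 2, 23] -> [14] and [2, 23]
    Split: [2, 23] -> [2] and [23]
    Merge: [2] + [23] -> [2, 23]
  Merge: [14] + [2, 23] -> [2, 14, 23]
  Split: [18, 6, 24] -> [18] and [6, 24]
    Split: [6, 24] -> [6] and [24]
    Merge: [6] + [24] -> [6, 24]
  Merge: [18] + [6, 24] -> [6, 18, 24]
Merge: [2, 14, 23] + [6, 18, 24] -> [2, 6, 14, 18, 23, 24]

Final sorted array: [2, 6, 14, 18, 23, 24]

The merge sort proceeds by recursively splitting the array and merging sorted halves.
After all merges, the sorted array is [2, 6, 14, 18, 23, 24].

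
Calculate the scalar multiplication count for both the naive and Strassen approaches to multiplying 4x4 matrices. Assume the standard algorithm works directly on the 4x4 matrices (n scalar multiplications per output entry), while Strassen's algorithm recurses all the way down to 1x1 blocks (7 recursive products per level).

Matrix multiplication for 4x4 matrices:

Standard algorithm: 4^3 = 64 multiplications
Strassen's algorithm: 7^(log2(4)) = 7^2 = 49 multiplications
Savings: 64 - 49 = 15 multiplications

Standard: 64 multiplications (4^3). Strassen: 49 multiplications (7^2). Strassen reduces 8 recursive multiplications to 7 at each level.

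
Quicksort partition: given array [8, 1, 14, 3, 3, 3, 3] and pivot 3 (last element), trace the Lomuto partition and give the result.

Lomuto partition with pivot = 3:

Initial array: [8, 1, 14, 3, 3, 3, 3]

arr[0]=8 > 3: no swap
arr[1]=1 <= 3: swap with position 0, array becomes [1, 8, 14, 3, 3, 3, 3]
arr[2]=14 > 3: no swap
arr[3]=3 <= 3: swap with position 1, array becomes [1, 3, 14, 8, 3, 3, 3]
arr[4]=3 <= 3: swap with position 2, array becomes [1, 3, 3, 8, 14, 3, 3]
arr[5]=3 <= 3: swap with position 3, array becomes [1, 3, 3, 3, 14, 8, 3]

Place pivot at position 4: [1, 3, 3, 3, 3, 8, 14]
Pivot position: 4

After partitioning with pivot 3, the array becomes [1, 3, 3, 3, 3, 8, 14]. The pivot is placed at index 4. All elements to the left of the pivot are <= 3, and all elements to the right are > 3.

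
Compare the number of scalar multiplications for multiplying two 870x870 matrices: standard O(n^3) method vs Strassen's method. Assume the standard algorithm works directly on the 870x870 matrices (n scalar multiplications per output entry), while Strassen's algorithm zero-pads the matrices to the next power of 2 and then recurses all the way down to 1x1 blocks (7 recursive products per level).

Matrix multiplication for 870x870 matrices:

Strassen's algorithm requires power-of-2 dimensions. Pad 870x870 to 1024x1024 (next power of 2).

Standard algorithm: 870^3 = 658503000 multiplications
Strassen's algorithm: 7^(log2(1024)) = 7^10 = 282475249 multiplications
Savings: 658503000 - 282475249 = 376027751 multiplications

Standard: 658503000 multiplications (870^3). Strassen: 282475249 multiplications (7^10, after padding to 1024x1024). Strassen reduces 8 recursive multiplications to 7 at each level.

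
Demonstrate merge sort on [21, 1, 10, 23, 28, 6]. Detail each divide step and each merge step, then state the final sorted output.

Merge sort trace:

Split: [21, 1, 10, 23, 28, 6] -> [21, 1, 10] and [23, 28, 6]
  Split: [21, 1, 10] -> [21] and [1, 10]
    Split: [1, 10] -> [1] and [10]
    Merge: [1] + [10] -> [1, 10]
  Merge: [21] + [1, 10] -> [1, 10, 21]
  Split: [23, 28, 6] -> [23] and [28, 6]
    Split: [28, 6] -> [28] and [6]
    Merge: [28] + [6] -> [6, 28]
  Merge: [23] + [6, 28] -> [6, 23, 28]
Merge: [1, 10, 21] + [6, 23, 28] -> [1, 6, 10, 21, 23, 28]

Final sorted array: [1, 6, 10, 21, 23, 28]

The merge sort proceeds by recursively splitting the array and merging sorted halves.
After all merges, the sorted array is [1, 6, 10, 21, 23, 28].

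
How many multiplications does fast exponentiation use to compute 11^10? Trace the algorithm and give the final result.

Computing 11^10 by squaring (build up from 11^1; each line after the first costs one multiplication):

11^1 = 11
11^2 = (11^1)^2 = 11^2 = 121
11^4 = (11^2)^2 = 121^2 = 14641
11^5 = 11 * 11^4 = 11 * 14641 = 161051
11^10 = (11^5)^2 = 161051^2 = 25937424601

Result: 25937424601
Multiplications needed: 4 (4 lines after 11^1)

11^10 = 25937424601. Using exponentiation by squaring, this requires 4 multiplications. The key idea: if the exponent is even, square the half-power; if odd, multiply by the base once.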